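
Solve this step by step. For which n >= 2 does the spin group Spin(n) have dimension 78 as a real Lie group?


dim Spin(n) = dim so(n) = n(n-1)/2.
Solve n(n-1)/2 = 78, i.e. n^2 - n - 156 = 0.
Discriminant = 1 + 8*78 = 625
n = (1 + sqrt(625))/2 = (1 + 25)/2 = 13


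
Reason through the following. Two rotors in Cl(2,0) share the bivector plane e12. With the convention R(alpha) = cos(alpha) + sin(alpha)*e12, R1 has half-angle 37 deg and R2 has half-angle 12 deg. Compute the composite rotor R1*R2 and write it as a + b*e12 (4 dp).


Same-plane rotors commute and their half-angles add:
R1*R2 = cos(a1 + a2) + sin(a1 + a2)*e12.
a1 + a2 = 37 + 12 = 49 deg
cos(49 deg) = 0.6561
sin(49 deg) = 0.7547
R1*R2 = 0.6561 + 0.7547*e12


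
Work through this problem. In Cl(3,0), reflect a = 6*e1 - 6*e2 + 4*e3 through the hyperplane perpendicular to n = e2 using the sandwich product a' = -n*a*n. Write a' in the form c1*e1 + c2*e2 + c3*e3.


Reflection formula: a' = -n*a*n, with n = e2 (unit vector, n^2 = 1).
For reflection through hyperplane perp to e2:
The component along e2 flips sign, others stay.
a = (6, -6, 4)
a' = (6, 6, 4)
a' = 6*e1 + 6*e2 + 4*e3


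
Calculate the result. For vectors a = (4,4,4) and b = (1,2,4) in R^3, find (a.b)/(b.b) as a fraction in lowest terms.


Projection coefficient = (a . b) / (b . b)
a . b = 4*1 + 4*2 + 4*4
= 4 + 8 + 16 = 28
b . b = 1^2 + 2^2 + 4^2
= 1 + 4 + 16 = 21
Coefficient = 28/21
In lowest terms: 4/3


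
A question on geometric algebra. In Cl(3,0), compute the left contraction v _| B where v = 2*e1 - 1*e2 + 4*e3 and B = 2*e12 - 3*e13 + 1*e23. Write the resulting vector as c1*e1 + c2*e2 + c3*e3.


Left contraction v _| B = <vB>_1 (grade-1 part of the geometric product vB).
Using e1_|e12 = e2, e2_|e12 = -e1, e1_|e13 = e3, e3_|e13 = -e1, e2_|e23 = e3, e3_|e23 = -e2:
e1 coeff: -v2*b12 - v3*b13 = -(-1)*(2) - (4)*(-3) = 14
e2 coeff: v1*b12 - v3*b23 = (2)*(2) - (4)*(1) = 0
e3 coeff: v1*b13 + v2*b23 = (2)*(-3) + (-1)*(1) = -7
v _| B = 14*e1 + 0*e2 - 7*e3


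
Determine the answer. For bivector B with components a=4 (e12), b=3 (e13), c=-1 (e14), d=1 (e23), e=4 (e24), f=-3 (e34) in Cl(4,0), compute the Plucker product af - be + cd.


Plucker relation: af - be + cd
a*f = 4*(-3) = -12
b*e = 3*4 = 12
c*d = (-1)*1 = -1
af - be + cd = -12 - 12 + (-1)
= -25


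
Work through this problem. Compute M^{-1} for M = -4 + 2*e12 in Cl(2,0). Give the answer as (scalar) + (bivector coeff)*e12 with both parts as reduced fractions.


M = -4 + 2*e12, where e12^2 = -1.
Since M commutes with its reverse ~M = a - b*e12, M * ~M = a^2 - b^2*e12^2 = a^2 + b^2.
So M^{-1} = ~M / (a^2 + b^2) = (a - b*e12)/(a^2 + b^2).
a^2 + b^2 = 16 + 4 = 20
Scalar part = -4/20 = -1/5
Bivector coeff = -2/20 = -1/10
M^{-1} = -1/5 - 1/10*e12


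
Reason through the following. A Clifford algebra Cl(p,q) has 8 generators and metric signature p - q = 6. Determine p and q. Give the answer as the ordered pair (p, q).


We need p + q = 8 and p - q = 6.
Adding: 2p = 8 + 6 = 14, so p = 7.
Then q = 8 - 7 = 1.
(p, q) = (7, 1)


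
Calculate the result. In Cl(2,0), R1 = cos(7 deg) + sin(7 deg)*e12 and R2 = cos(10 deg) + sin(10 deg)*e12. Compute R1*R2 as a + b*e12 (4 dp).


Same-plane rotors commute and their half-angles add:
R1*R2 = cos(a1 + a2) + sin(a1 + a2)*e12.
a1 + a2 = 7 + 10 = 17 deg
cos(17 deg) = 0.9563
sin(17 deg) = 0.2924
R1*R2 = 0.9563 + 0.2924*e12


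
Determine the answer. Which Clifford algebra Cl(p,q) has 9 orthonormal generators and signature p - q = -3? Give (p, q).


We need p + q = 9 and p - q = -3.
Adding: 2p = 9 + (-3) = 6, so p = 3.
Then q = 9 - 3 = 6.
(p, q) = (3, 6)


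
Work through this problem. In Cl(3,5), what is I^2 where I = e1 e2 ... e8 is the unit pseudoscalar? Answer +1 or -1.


The pseudoscalar I = e1...e_n (product of all n generators) of Cl(p,q) satisfies I^2 = (-1)^(q + n(n-1)/2).
p = 3, q = 5, n = p + q = 8
n(n-1)/2 = 8 * 7 / 2 = 28
Exponent = q + n(n-1)/2 = 5 + 28 = 33
I^2 = (-1)^33 = -1


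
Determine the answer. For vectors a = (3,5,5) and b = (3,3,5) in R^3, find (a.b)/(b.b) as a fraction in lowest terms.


Projection coefficient = (a . b) / (b . b)
a . b = 3*3 + 5*3 + 5*5
= 9 + 15 + 25 = 49
b . b = 3^2 + 3^2 + 5^2
= 9 + 9 + 25 = 43
Coefficient = 49/43
In lowest terms: 49/43


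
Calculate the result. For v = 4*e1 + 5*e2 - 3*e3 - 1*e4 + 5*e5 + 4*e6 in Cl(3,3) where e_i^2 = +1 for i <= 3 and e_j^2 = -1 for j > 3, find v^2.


v^2 = sum of c_i^2 * e_i^2
Positive signature terms (e_i^2 = +1): 4^2 + 5^2 + (-3)^2 = 50
Negative signature terms (e_j^2 = -1): (-1)^2 + 5^2 + 4^2 = 42
v^2 = 50 - 42 = 8


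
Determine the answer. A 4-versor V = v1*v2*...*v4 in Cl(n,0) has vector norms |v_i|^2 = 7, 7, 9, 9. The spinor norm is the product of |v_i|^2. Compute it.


Spinor norm N(V) = |v1|^2 * |v2|^2 * ... * |v4|^2
= 7 * 7 * 9 * 9
Running product: 7, 49, 441, 3969
N(V) = 3969


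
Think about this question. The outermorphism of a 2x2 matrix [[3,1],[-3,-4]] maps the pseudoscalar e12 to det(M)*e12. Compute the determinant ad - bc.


The outermorphism of a linear map f sends e1^e2 to f(e1)^f(e2).
f(e1) = 3*e1 - 3*e2
f(e2) = 1*e1 - 4*e2
f(e1) ^ f(e2) = (3*e1 - 3*e2) ^ (1*e1 - 4*e2)
= 3*(-4)*e12 + (-3)*1*e21
= (-12 - (-3))*e12
= -9*e12
Coefficient = -9


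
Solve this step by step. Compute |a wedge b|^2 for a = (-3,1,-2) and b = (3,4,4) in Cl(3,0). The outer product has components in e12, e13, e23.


a wedge b = (a1*b2 - a2*b1)*e12 + (a1*b3 - a3*b1)*e13 + (a2*b3 - a3*b2)*e23
e12 coeff: (-3)*4 - 1*3 = -12 - 3 = -15
e13 coeff: (-3)*4 - (-2)*3 = -12 - (-6) = -6
e23 coeff: 1*4 - (-2)*4 = 4 - (-8) = 12
|a wedge b|^2 = (-15)^2 + (-6)^2 + 12^2
= 225 + 36 + 144
= 405


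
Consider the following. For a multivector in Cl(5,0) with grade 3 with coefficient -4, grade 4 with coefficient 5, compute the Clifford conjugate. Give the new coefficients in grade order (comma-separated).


Clifford conjugate sign for grade k: (-1)^(k(k+1)/2)
Grade 3: (-1)^(3*4/2) = (-1)^6 = 1, coeff -4 -> -4
Grade 4: (-1)^(4*5/2) = (-1)^10 = 1, coeff 5 -> 5
Conjugated coefficients: -4, 5


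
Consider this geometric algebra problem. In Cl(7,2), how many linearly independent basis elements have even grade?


Even subalgebra dimension = 2^(n-1)
n = 7 + 2 = 9
2^(9 - 1) = 2^8 = 256
Verification: sum of C(9,k) for even k = 1 + 36 + 126 + 84 + 9 = 256
Result = 256


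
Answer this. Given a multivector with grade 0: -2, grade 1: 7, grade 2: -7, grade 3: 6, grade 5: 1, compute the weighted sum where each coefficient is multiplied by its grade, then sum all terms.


Grade-weighted sum = sum of grade_k * coefficient_k
0*(-2) = 0
1*7 = 7
2*(-7) = -14
3*6 = 18
5*1 = 5
Total = 0 + 7 + (-14) + 18 + 5 = 16


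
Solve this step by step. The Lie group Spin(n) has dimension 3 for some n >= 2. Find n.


dim Spin(n) = dim so(n) = n(n-1)/2.
Solve n(n-1)/2 = 3, i.e. n^2 - n - 6 = 0.
Discriminant = 1 + 8*3 = 25
n = (1 + sqrt(25))/2 = (1 + 5)/2 = 3


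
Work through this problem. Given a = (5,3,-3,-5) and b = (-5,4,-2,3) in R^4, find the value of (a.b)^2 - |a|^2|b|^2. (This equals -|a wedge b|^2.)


a . b = 5*(-5) + 3*4 + (-3)*(-2) + (-5)*3
= -25 + 12 + 6 + (-15) = -22
|a|^2 = 5^2 + 3^2 + (-3)^2 + (-5)^2 = 68
|b|^2 = (-5)^2 + 4^2 + (-2)^2 + 3^2 = 54
(a.b)^2 = (-22)^2 = 484
|a|^2 * |b|^2 = 68 * 54 = 3672
Result = 484 - 3672 = -3188


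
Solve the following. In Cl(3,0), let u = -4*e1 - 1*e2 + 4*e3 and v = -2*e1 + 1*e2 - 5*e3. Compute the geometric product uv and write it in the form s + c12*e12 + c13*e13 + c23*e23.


In Cl(3,0): e_i^2 = 1, e_ie_j = -e_je_i for i != j.
Scalar part = u . v = (-4)*(-2) + (-1)*1 + 4*(-5)
= 8 + (-1) + (-20) = -13
e12 coeff = (-4)*1 - (-1)*(-2) = -4 - 2 = -6
e13 coeff = (-4)*(-5) - 4*(-2) = 20 - (-8) = 28
e23 coeff = (-1)*(-5) - 4*1 = 5 - 4 = 1
uv = -13 - 6*e12 + 28*e13 + 1*e23


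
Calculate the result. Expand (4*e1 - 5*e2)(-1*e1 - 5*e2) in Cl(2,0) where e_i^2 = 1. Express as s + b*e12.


Expand: (4*e1 - 5*e2)(-1*e1 - 5*e2)
= 4*(-1)*e1e1 + 4*(-5)*e1e2 + (-5)*(-1)*e2e1 + (-5)*(-5)*e2e2
Using e1^2 = e2^2 = 1, e2e1 = -e1e2:
Scalar part s = 4*(-1) + (-5)*(-5) = -4 + 25 = 21
Bivector part b = 4*(-5) - (-5)*(-1) = -20 - 5 = -25
uv = 21 - 25*e12


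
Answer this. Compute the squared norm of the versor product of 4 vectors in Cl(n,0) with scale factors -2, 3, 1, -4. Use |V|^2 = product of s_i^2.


Each vector v_i has |v_i|^2 = s_i^2
Squared scales: (-2)^2 = 4, 3^2 = 9, 1^2 = 1, (-4)^2 = 16
|V|^2 = 4 * 9 * 1 * 16
= 576


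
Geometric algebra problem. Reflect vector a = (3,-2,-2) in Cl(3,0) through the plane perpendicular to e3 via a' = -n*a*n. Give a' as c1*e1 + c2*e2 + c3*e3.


Reflection formula: a' = -n*a*n, with n = e3 (unit vector, n^2 = 1).
For reflection through hyperplane perp to e3:
The component along e3 flips sign, others stay.
a = (3, -2, -2)
a' = (3, -2, 2)
a' = 3*e1 - 2*e2 + 2*e3


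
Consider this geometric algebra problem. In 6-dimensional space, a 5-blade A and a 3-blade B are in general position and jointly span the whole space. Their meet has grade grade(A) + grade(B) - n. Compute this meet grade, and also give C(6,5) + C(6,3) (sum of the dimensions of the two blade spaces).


Meet grade = grade(A) + grade(B) - n
= 5 + 3 - 6 = 2
C(6,5) = 6
C(6,3) = 20
dim_A + dim_B = 6 + 20 = 26


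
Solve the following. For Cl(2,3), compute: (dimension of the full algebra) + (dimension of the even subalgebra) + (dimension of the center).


n = 2 + 3 = 5
Total dim = 2^5 = 32
Even subalgebra dim = 2^4 = 16
n is odd, so center dim = 2
Sum = 32 + 16 + 2 = 50


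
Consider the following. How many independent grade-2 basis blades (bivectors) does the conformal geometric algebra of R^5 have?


The conformal model of R^5 uses Cl(6,1) with m = 5 + 2 = 7 generators.
Number of grade-2 blades = C(m, 2) = C(7, 2)
= 7*6/2 = 21


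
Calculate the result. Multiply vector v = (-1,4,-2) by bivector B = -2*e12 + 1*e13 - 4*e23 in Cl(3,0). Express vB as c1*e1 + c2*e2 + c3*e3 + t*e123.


vB has grade-1 (vector) and grade-3 (trivector) parts: vB = (v _| B) + (v ^ B).
Vector part <vB>_1:
  e1: -v2*b12 - v3*b13 = -(4)*(-2) - (-2)*(1) = 10
  e2: v1*b12 - v3*b23 = (-1)*(-2) - (-2)*(-4) = -6
  e3: v1*b13 + v2*b23 = (-1)*(1) + (4)*(-4) = -17
Trivector part <vB>_3:
  e123: v1*b23 - v2*b13 + v3*b12 = (-1)*(-4) - (4)*(1) + (-2)*(-2) = 4
vB = 10*e1 - 6*e2 - 17*e3 + 4*e123


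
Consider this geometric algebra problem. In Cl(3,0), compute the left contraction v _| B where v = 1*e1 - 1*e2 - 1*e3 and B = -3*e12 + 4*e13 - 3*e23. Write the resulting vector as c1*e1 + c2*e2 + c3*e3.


Left contraction v _| B = <vB>_1 (grade-1 part of the geometric product vB).
Using e1_|e12 = e2, e2_|e12 = -e1, e1_|e13 = e3, e3_|e13 = -e1, e2_|e23 = e3, e3_|e23 = -e2:
e1 coeff: -v2*b12 - v3*b13 = -(-1)*(-3) - (-1)*(4) = 1
e2 coeff: v1*b12 - v3*b23 = (1)*(-3) - (-1)*(-3) = -6
e3 coeff: v1*b13 + v2*b23 = (1)*(4) + (-1)*(-3) = 7
v _| B = 1*e1 - 6*e2 + 7*e3


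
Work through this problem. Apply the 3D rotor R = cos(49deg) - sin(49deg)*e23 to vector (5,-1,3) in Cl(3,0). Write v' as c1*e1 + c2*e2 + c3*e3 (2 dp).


Rotor R = cos(49deg) - sin(49deg)*e23
Rotation angle theta = 2 * 49 = 98 degrees in the e23 plane (e2 -> e3).
The component perpendicular to the plane (e1) is invariant: v'_1 = v1 = 5.00
cos(98deg) = -0.1392, sin(98deg) = 0.9903
v'_2 = v2*cos(theta) - v3*sin(theta) = -1*(-0.1392) - 3*0.9903 = -2.83
v'_3 = v2*sin(theta) + v3*cos(theta) = -1*0.9903 + 3*(-0.1392) = -1.41
v' = 5.00*e1 - 2.83*e2 - 1.41*e3


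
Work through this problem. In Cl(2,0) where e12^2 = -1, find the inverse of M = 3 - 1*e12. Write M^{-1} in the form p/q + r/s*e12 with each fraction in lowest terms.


M = 3 - 1*e12, where e12^2 = -1.
Since M commutes with its reverse ~M = a - b*e12, M * ~M = a^2 - b^2*e12^2 = a^2 + b^2.
So M^{-1} = ~M / (a^2 + b^2) = (a - b*e12)/(a^2 + b^2).
a^2 + b^2 = 9 + 1 = 10
Scalar part = 3/10 = 3/10
Bivector coeff = 1/10 = 1/10
M^{-1} = 3/10 + 1/10*e12


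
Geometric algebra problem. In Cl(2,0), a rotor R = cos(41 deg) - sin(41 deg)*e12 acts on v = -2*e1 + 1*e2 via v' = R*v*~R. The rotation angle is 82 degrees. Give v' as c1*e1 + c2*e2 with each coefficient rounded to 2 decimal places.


Rotor R = cos(41deg) - sin(41deg)*e12
Rotation angle theta = 2 * 41 = 82 degrees
v' = R*v*~R rotates v by theta.
cos(82deg) = 0.1392, sin(82deg) = 0.9903
v'_1 = -2*cos(82deg) - 1*sin(82deg)
= -2*0.1392 - 1*0.9903
= -1.27
v'_2 = -2*sin(82deg) + 1*cos(82deg)
= -2*0.9903 + 1*0.1392
= -1.84
v' = -1.27*e1 - 1.84*e2


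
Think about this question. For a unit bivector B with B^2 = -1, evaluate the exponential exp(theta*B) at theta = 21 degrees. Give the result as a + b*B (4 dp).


For a unit bivector B with B^2 = -1, the exponential series gives
e^(theta*B) = cos(theta) + sin(theta)*B (the GA analogue of Euler's formula).
theta = 21 degrees = 0.366519 rad
cos(21 deg) = 0.9336
sin(21 deg) = 0.3584
exp(theta*B) = 0.9336 + 0.3584*B


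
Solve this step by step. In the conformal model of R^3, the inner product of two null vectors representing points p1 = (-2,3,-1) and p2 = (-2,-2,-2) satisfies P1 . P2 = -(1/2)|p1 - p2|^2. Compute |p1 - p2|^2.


p1 - p2 = (0, 5, 1)
|p1 - p2|^2 = 0^2 + 5^2 + 1^2
= 0 + 25 + 1
= 26


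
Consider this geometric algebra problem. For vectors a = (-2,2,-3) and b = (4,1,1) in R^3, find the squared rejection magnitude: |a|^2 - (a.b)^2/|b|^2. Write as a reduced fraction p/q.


|a|^2 = (-2)^2 + 2^2 + (-3)^2 = 17
|b|^2 = 4^2 + 1^2 + 1^2 = 18
a . b = (-2)*4 + 2*1 + (-3)*1 = -9
(a.b)^2 = (-9)^2 = 81
|rej|^2 = 17 - 81/18
= (306 - 81)/18
= 225/18
In lowest terms: 25/2


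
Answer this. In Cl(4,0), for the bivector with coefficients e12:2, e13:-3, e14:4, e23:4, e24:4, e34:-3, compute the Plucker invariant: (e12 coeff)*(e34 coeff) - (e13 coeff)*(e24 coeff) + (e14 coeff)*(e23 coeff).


Plucker relation: af - be + cd
a*f = 2*(-3) = -6
b*e = (-3)*4 = -12
c*d = 4*4 = 16
af - be + cd = -6 - (-12) + 16
= 22


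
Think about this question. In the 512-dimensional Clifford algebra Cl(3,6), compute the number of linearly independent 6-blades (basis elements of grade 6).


Number of grade-k basis blades in Cl(p,q) with n = p + q is C(n, k).
n = 3 + 6 = 9
C(9, 6) = 9! / (6! * 3!)
= 362880 / (720 * 6)
= 84


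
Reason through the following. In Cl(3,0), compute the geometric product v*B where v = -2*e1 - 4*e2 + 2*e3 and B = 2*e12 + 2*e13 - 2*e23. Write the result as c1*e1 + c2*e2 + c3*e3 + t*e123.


vB has grade-1 (vector) and grade-3 (trivector) parts: vB = (v _| B) + (v ^ B).
Vector part <vB>_1:
  e1: -v2*b12 - v3*b13 = -(-4)*(2) - (2)*(2) = 4
  e2: v1*b12 - v3*b23 = (-2)*(2) - (2)*(-2) = 0
  e3: v1*b13 + v2*b23 = (-2)*(2) + (-4)*(-2) = 4
Trivector part <vB>_3:
  e123: v1*b23 - v2*b13 + v3*b12 = (-2)*(-2) - (-4)*(2) + (2)*(2) = 16
vB = 4*e1 + 0*e2 + 4*e3 + 16*e123


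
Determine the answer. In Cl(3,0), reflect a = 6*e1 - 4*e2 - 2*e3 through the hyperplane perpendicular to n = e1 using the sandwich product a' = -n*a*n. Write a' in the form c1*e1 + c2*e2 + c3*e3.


Reflection formula: a' = -n*a*n, with n = e1 (unit vector, n^2 = 1).
For reflection through hyperplane perp to e1:
The component along e1 flips sign, others stay.
a = (6, -4, -2)
a' = (-6, -4, -2)
a' = -6*e1 - 4*e2 - 2*e3


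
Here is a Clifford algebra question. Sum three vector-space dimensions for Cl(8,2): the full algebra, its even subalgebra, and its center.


n = 8 + 2 = 10
Total dim = 2^10 = 1024
Even subalgebra dim = 2^9 = 512
n is even, so center dim = 1
Sum = 1024 + 512 + 1 = 1537


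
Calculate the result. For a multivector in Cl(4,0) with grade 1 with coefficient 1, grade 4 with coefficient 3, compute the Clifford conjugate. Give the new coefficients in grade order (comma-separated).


Clifford conjugate sign for grade k: (-1)^(k(k+1)/2)
Grade 1: (-1)^(1*2/2) = (-1)^1 = -1, coeff 1 -> -1
Grade 4: (-1)^(4*5/2) = (-1)^10 = 1, coeff 3 -> 3
Conjugated coefficients: -1, 3


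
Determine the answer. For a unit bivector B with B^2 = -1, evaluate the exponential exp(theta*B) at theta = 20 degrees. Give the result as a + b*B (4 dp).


For a unit bivector B with B^2 = -1, the exponential series gives
e^(theta*B) = cos(theta) + sin(theta)*B (the GA analogue of Euler's formula).
theta = 20 degrees = 0.349066 rad
cos(20 deg) = 0.9397
sin(20 deg) = 0.3420
exp(theta*B) = 0.9397 + 0.3420*B


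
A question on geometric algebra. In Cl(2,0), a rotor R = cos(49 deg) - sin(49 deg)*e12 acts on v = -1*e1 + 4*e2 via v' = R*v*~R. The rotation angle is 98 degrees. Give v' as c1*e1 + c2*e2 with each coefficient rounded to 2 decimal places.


Rotor R = cos(49deg) - sin(49deg)*e12
Rotation angle theta = 2 * 49 = 98 degrees
v' = R*v*~R rotates v by theta.
cos(98deg) = -0.1392, sin(98deg) = 0.9903
v'_1 = -1*cos(98deg) - 4*sin(98deg)
= -1*(-0.1392) - 4*0.9903
= -3.82
v'_2 = -1*sin(98deg) + 4*cos(98deg)
= -1*0.9903 + 4*(-0.1392)
= -1.55
v' = -3.82*e1 - 1.55*e2


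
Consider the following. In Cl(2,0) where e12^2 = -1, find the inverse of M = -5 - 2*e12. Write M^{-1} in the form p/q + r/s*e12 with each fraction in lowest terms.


M = -5 - 2*e12, where e12^2 = -1.
Since M commutes with its reverse ~M = a - b*e12, M * ~M = a^2 - b^2*e12^2 = a^2 + b^2.
So M^{-1} = ~M / (a^2 + b^2) = (a - b*e12)/(a^2 + b^2).
a^2 + b^2 = 25 + 4 = 29
Scalar part = -5/29 = -5/29
Bivector coeff = 2/29 = 2/29
M^{-1} = -5/29 + 2/29*e12


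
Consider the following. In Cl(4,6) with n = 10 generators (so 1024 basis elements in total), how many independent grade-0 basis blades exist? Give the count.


Number of grade-k basis blades in Cl(p,q) with n = p + q is C(n, k).
n = 4 + 6 = 10
C(10, 0) = 10! / (0! * 10!)
= 3628800 / (1 * 3628800)
= 1


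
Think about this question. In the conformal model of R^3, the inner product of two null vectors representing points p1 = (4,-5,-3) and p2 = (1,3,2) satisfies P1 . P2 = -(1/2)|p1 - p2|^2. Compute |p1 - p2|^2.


p1 - p2 = (3, -8, -5)
|p1 - p2|^2 = 3^2 + (-8)^2 + (-5)^2
= 9 + 64 + 25
= 98


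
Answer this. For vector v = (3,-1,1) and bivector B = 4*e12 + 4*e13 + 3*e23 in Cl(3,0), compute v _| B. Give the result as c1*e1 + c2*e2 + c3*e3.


Left contraction v _| B = <vB>_1 (grade-1 part of the geometric product vB).
Using e1_|e12 = e2, e2_|e12 = -e1, e1_|e13 = e3, e3_|e13 = -e1, e2_|e23 = e3, e3_|e23 = -e2:
e1 coeff: -v2*b12 - v3*b13 = -(-1)*(4) - (1)*(4) = 0
e2 coeff: v1*b12 - v3*b23 = (3)*(4) - (1)*(3) = 9
e3 coeff: v1*b13 + v2*b23 = (3)*(4) + (-1)*(3) = 9
v _| B = 0*e1 + 9*e2 + 9*e3


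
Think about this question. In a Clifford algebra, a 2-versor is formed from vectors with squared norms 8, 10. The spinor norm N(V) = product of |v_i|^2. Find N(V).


Spinor norm N(V) = |v1|^2 * |v2|^2 * ... * |v2|^2
= 8 * 10
Running product: 8, 80
N(V) = 80


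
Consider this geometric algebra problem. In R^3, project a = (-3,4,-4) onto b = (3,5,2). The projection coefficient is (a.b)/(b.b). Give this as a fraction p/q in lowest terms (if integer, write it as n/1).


Projection coefficient = (a . b) / (b . b)
a . b = (-3)*3 + 4*5 + (-4)*2
= -9 + 20 + (-8) = 3
b . b = 3^2 + 5^2 + 2^2
= 9 + 25 + 4 = 38
Coefficient = 3/38
In lowest terms: 3/38


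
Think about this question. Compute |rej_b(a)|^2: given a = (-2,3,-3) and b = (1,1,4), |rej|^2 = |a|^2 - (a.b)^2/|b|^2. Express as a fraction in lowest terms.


|a|^2 = (-2)^2 + 3^2 + (-3)^2 = 22
|b|^2 = 1^2 + 1^2 + 4^2 = 18
a . b = (-2)*1 + 3*1 + (-3)*4 = -11
(a.b)^2 = (-11)^2 = 121
|rej|^2 = 22 - 121/18
= (396 - 121)/18
= 275/18
In lowest terms: 275/18


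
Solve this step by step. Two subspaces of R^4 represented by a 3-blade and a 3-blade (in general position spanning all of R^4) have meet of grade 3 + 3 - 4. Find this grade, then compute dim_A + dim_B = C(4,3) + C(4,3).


Meet grade = grade(A) + grade(B) - n
= 3 + 3 - 4 = 2
C(4,3) = 4
C(4,3) = 4
dim_A + dim_B = 4 + 4 = 8


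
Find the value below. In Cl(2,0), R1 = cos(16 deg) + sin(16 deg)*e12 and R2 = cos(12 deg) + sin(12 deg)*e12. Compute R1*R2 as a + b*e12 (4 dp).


Same-plane rotors commute and their half-angles add:
R1*R2 = cos(a1 + a2) + sin(a1 + a2)*e12.
a1 + a2 = 16 + 12 = 28 deg
cos(28 deg) = 0.8829
sin(28 deg) = 0.4695
R1*R2 = 0.8829 + 0.4695*e12


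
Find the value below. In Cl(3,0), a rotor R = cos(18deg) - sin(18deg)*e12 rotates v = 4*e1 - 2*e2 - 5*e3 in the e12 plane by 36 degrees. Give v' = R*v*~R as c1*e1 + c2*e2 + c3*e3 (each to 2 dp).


Rotor R = cos(18deg) - sin(18deg)*e12
Rotation angle theta = 2 * 18 = 36 degrees in the e12 plane (e1 -> e2).
The component perpendicular to the plane (e3) is invariant: v'_3 = v3 = -5.00
cos(36deg) = 0.8090, sin(36deg) = 0.5878
v'_1 = v1*cos(theta) - v2*sin(theta) = 4*0.8090 - (-2)*0.5878 = 4.41
v'_2 = v1*sin(theta) + v2*cos(theta) = 4*0.5878 + (-2)*0.8090 = 0.73
v' = 4.41*e1 + 0.73*e2 - 5.00*e3


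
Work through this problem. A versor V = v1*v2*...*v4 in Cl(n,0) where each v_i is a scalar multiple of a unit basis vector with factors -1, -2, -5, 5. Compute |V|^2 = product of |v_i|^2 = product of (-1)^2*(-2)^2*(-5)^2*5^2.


Each vector v_i has |v_i|^2 = s_i^2
Squared scales: (-1)^2 = 1, (-2)^2 = 4, (-5)^2 = 25, 5^2 = 25
|V|^2 = 1 * 4 * 25 * 25
= 2500


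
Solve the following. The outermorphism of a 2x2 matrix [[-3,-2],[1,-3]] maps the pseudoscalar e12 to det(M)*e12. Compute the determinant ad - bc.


The outermorphism of a linear map f sends e1^e2 to f(e1)^f(e2).
f(e1) = -3*e1 + 1*e2
f(e2) = -2*e1 - 3*e2
f(e1) ^ f(e2) = (-3*e1 + 1*e2) ^ (-2*e1 - 3*e2)
= (-3)*(-3)*e12 + 1*(-2)*e21
= (9 - (-2))*e12
= 11*e12
Coefficient = 11


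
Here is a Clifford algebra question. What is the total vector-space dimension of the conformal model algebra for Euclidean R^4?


The conformal model of R^4 uses Cl(5,1): the 4 Euclidean generators plus two extra orthogonal generators e+ (e+^2 = +1) and e- (e-^2 = -1), from which the null vectors e0, einf are built.
Number of generators m = 4 + 2 = 6.
dim Cl(p,q) = 2^m = 2^6 = 64


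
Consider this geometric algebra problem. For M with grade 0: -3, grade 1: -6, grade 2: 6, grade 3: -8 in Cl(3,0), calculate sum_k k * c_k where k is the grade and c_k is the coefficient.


Grade-weighted sum = sum of grade_k * coefficient_k
0*(-3) = 0
1*(-6) = -6
2*6 = 12
3*(-8) = -24
Total = 0 + (-6) + 12 + (-24) = -18


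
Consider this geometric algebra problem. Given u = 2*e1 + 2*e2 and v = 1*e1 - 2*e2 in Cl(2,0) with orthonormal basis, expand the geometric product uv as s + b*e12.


Expand: (2*e1 + 2*e2)(1*e1 - 2*e2)
= 2*1*e1e1 + 2*(-2)*e1e2 + 2*1*e2e1 + 2*(-2)*e2e2
Using e1^2 = e2^2 = 1, e2e1 = -e1e2:
Scalar part s = 2*1 + 2*(-2) = 2 + (-4) = -2
Bivector part b = 2*(-2) - 2*1 = -4 - 2 = -6
uv = -2 - 6*e12


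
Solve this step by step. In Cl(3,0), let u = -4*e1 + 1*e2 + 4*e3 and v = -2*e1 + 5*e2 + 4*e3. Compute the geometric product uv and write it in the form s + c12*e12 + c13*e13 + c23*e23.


In Cl(3,0): e_i^2 = 1, e_ie_j = -e_je_i for i != j.
Scalar part = u . v = (-4)*(-2) + 1*5 + 4*4
= 8 + 5 + 16 = 29
e12 coeff = (-4)*5 - 1*(-2) = -20 - (-2) = -18
e13 coeff = (-4)*4 - 4*(-2) = -16 - (-8) = -8
e23 coeff = 1*4 - 4*5 = 4 - 20 = -16
uv = 29 - 18*e12 - 8*e13 - 16*e23


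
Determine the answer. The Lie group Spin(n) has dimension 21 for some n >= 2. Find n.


dim Spin(n) = dim so(n) = n(n-1)/2.
Solve n(n-1)/2 = 21, i.e. n^2 - n - 42 = 0.
Discriminant = 1 + 8*21 = 169
n = (1 + sqrt(169))/2 = (1 + 13)/2 = 7


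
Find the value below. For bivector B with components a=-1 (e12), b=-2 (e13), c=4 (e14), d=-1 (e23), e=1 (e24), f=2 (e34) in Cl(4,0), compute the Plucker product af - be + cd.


Plucker relation: af - be + cd
a*f = (-1)*2 = -2
b*e = (-2)*1 = -2
c*d = 4*(-1) = -4
af - be + cd = -2 - (-2) + (-4)
= -4


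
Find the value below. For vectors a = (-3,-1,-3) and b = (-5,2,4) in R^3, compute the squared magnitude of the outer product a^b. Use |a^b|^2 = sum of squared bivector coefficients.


a wedge b = (a1*b2 - a2*b1)*e12 + (a1*b3 - a3*b1)*e13 + (a2*b3 - a3*b2)*e23
e12 coeff: (-3)*2 - (-1)*(-5) = -6 - 5 = -11
e13 coeff: (-3)*4 - (-3)*(-5) = -12 - 15 = -27
e23 coeff: (-1)*4 - (-3)*2 = -4 - (-6) = 2
|a wedge b|^2 = (-11)^2 + (-27)^2 + 2^2
= 121 + 729 + 4
= 854


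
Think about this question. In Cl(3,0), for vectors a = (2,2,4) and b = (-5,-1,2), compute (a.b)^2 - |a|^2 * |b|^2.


a . b = 2*(-5) + 2*(-1) + 4*2
= -10 + (-2) + 8 = -4
|a|^2 = 2^2 + 2^2 + 4^2 = 24
|b|^2 = (-5)^2 + (-1)^2 + 2^2 = 30
(a.b)^2 = (-4)^2 = 16
|a|^2 * |b|^2 = 24 * 30 = 720
Result = 16 - 720 = -704


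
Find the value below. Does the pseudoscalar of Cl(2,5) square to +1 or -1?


The pseudoscalar I = e1...e_n (product of all n generators) of Cl(p,q) satisfies I^2 = (-1)^(q + n(n-1)/2).
p = 2, q = 5, n = p + q = 7
n(n-1)/2 = 7 * 6 / 2 = 21
Exponent = q + n(n-1)/2 = 5 + 21 = 26
I^2 = (-1)^26 = +1


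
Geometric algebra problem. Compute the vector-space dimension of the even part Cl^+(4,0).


Even subalgebra dimension = 2^(n-1)
n = 4 + 0 = 4
2^(4 - 1) = 2^3 = 8
Verification: sum of C(4,k) for even k = 1 + 6 + 1 = 8
Result = 8


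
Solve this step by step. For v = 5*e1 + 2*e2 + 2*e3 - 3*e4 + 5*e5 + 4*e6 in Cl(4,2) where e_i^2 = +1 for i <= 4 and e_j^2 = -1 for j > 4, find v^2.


v^2 = sum of c_i^2 * e_i^2
Positive signature terms (e_i^2 = +1): 5^2 + 2^2 + 2^2 + (-3)^2 = 42
Negative signature terms (e_j^2 = -1): 5^2 + 4^2 = 41
v^2 = 42 - 41 = 1


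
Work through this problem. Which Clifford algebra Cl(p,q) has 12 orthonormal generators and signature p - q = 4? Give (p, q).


We need p + q = 12 and p - q = 4.
Adding: 2p = 12 + 4 = 16, so p = 8.
Then q = 12 - 8 = 4.
(p, q) = (8, 4)


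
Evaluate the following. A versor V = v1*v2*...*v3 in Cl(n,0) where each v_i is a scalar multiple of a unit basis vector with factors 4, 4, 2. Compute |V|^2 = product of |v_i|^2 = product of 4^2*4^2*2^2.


Each vector v_i has |v_i|^2 = s_i^2
Squared scales: 4^2 = 16, 4^2 = 16, 2^2 = 4
|V|^2 = 16 * 16 * 4
= 1024


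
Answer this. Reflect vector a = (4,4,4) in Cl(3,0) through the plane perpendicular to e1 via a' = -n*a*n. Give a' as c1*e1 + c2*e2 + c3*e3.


Reflection formula: a' = -n*a*n, with n = e1 (unit vector, n^2 = 1).
For reflection through hyperplane perp to e1:
The component along e1 flips sign, others stay.
a = (4, 4, 4)
a' = (-4, 4, 4)
a' = -4*e1 + 4*e2 + 4*e3


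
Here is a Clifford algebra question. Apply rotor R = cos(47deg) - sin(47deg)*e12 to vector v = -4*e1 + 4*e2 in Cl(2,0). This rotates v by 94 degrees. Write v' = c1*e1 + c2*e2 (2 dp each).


Rotor R = cos(47deg) - sin(47deg)*e12
Rotation angle theta = 2 * 47 = 94 degrees
v' = R*v*~R rotates v by theta.
cos(94deg) = -0.0698, sin(94deg) = 0.9976
v'_1 = -4*cos(94deg) - 4*sin(94deg)
= -4*(-0.0698) - 4*0.9976
= -3.71
v'_2 = -4*sin(94deg) + 4*cos(94deg)
= -4*0.9976 + 4*(-0.0698)
= -4.27
v' = -3.71*e1 - 4.27*e2


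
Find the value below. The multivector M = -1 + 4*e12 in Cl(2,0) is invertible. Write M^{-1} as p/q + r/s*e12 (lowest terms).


M = -1 + 4*e12, where e12^2 = -1.
Since M commutes with its reverse ~M = a - b*e12, M * ~M = a^2 - b^2*e12^2 = a^2 + b^2.
So M^{-1} = ~M / (a^2 + b^2) = (a - b*e12)/(a^2 + b^2).
a^2 + b^2 = 1 + 16 = 17
Scalar part = -1/17 = -1/17
Bivector coeff = -4/17 = -4/17
M^{-1} = -1/17 - 4/17*e12


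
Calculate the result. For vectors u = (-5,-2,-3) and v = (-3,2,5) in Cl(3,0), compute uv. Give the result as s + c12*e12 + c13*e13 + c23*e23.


In Cl(3,0): e_i^2 = 1, e_ie_j = -e_je_i for i != j.
Scalar part = u . v = (-5)*(-3) + (-2)*2 + (-3)*5
= 15 + (-4) + (-15) = -4
e12 coeff = (-5)*2 - (-2)*(-3) = -10 - 6 = -16
e13 coeff = (-5)*5 - (-3)*(-3) = -25 - 9 = -34
e23 coeff = (-2)*5 - (-3)*2 = -10 - (-6) = -4
uv = -4 - 16*e12 - 34*e13 - 4*e23


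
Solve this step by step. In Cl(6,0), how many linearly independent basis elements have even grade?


Even subalgebra dimension = 2^(n-1)
n = 6 + 0 = 6
2^(6 - 1) = 2^5 = 32
Verification: sum of C(6,k) for even k = 1 + 15 + 15 + 1 = 32
Result = 32


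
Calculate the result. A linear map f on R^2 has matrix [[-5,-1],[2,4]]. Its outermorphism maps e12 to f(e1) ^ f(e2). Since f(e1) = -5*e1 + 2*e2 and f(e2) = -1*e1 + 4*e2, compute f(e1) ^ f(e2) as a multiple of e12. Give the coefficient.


The outermorphism of a linear map f sends e1^e2 to f(e1)^f(e2).
f(e1) = -5*e1 + 2*e2
f(e2) = -1*e1 + 4*e2
f(e1) ^ f(e2) = (-5*e1 + 2*e2) ^ (-1*e1 + 4*e2)
= (-5)*4*e12 + 2*(-1)*e21
= (-20 - (-2))*e12
= -18*e12
Coefficient = -18


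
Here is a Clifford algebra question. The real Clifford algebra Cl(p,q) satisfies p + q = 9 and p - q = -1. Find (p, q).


We need p + q = 9 and p - q = -1.
Adding: 2p = 9 + (-1) = 8, so p = 4.
Then q = 9 - 4 = 5.
(p, q) = (4, 5)


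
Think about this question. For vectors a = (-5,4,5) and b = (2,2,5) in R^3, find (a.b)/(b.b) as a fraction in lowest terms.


Projection coefficient = (a . b) / (b . b)
a . b = (-5)*2 + 4*2 + 5*5
= -10 + 8 + 25 = 23
b . b = 2^2 + 2^2 + 5^2
= 4 + 4 + 25 = 33
Coefficient = 23/33
In lowest terms: 23/33


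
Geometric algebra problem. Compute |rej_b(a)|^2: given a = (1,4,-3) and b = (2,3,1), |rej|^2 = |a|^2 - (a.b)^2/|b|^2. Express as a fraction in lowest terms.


|a|^2 = 1^2 + 4^2 + (-3)^2 = 26
|b|^2 = 2^2 + 3^2 + 1^2 = 14
a . b = 1*2 + 4*3 + (-3)*1 = 11
(a.b)^2 = 11^2 = 121
|rej|^2 = 26 - 121/14
= (364 - 121)/14
= 243/14
In lowest terms: 243/14


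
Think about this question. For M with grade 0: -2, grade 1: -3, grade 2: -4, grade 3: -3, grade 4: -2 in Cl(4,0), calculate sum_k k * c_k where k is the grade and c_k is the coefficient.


Grade-weighted sum = sum of grade_k * coefficient_k
0*(-2) = 0
1*(-3) = -3
2*(-4) = -8
3*(-3) = -9
4*(-2) = -8
Total = 0 + (-3) + (-8) + (-9) + (-8) = -28


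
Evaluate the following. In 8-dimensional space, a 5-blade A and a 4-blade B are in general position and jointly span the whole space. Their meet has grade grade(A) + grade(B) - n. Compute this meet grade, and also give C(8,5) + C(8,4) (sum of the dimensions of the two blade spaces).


Meet grade = grade(A) + grade(B) - n
= 5 + 4 - 8 = 1
C(8,5) = 56
C(8,4) = 70
dim_A + dim_B = 56 + 70 = 126


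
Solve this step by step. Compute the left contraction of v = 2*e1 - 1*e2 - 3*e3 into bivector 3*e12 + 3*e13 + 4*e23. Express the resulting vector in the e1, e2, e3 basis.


Left contraction v _| B = <vB>_1 (grade-1 part of the geometric product vB).
Using e1_|e12 = e2, e2_|e12 = -e1, e1_|e13 = e3, e3_|e13 = -e1, e2_|e23 = e3, e3_|e23 = -e2:
e1 coeff: -v2*b12 - v3*b13 = -(-1)*(3) - (-3)*(3) = 12
e2 coeff: v1*b12 - v3*b23 = (2)*(3) - (-3)*(4) = 18
e3 coeff: v1*b13 + v2*b23 = (2)*(3) + (-1)*(4) = 2
v _| B = 12*e1 + 18*e2 + 2*e3


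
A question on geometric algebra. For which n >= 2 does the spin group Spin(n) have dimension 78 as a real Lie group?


dim Spin(n) = dim so(n) = n(n-1)/2.
Solve n(n-1)/2 = 78, i.e. n^2 - n - 156 = 0.
Discriminant = 1 + 8*78 = 625
n = (1 + sqrt(625))/2 = (1 + 25)/2 = 13


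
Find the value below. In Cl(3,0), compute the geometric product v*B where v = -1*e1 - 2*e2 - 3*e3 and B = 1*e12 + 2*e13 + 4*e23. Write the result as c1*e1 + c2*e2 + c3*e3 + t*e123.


vB has grade-1 (vector) and grade-3 (trivector) parts: vB = (v _| B) + (v ^ B).
Vector part <vB>_1:
  e1: -v2*b12 - v3*b13 = -(-2)*(1) - (-3)*(2) = 8
  e2: v1*b12 - v3*b23 = (-1)*(1) - (-3)*(4) = 11
  e3: v1*b13 + v2*b23 = (-1)*(2) + (-2)*(4) = -10
Trivector part <vB>_3:
  e123: v1*b23 - v2*b13 + v3*b12 = (-1)*(4) - (-2)*(2) + (-3)*(1) = -3
vB = 8*e1 + 11*e2 - 10*e3 - 3*e123


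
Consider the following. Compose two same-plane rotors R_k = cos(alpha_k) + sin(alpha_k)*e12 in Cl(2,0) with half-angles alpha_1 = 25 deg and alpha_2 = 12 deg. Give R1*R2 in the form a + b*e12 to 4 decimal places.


Same-plane rotors commute and their half-angles add:
R1*R2 = cos(a1 + a2) + sin(a1 + a2)*e12.
a1 + a2 = 25 + 12 = 37 deg
cos(37 deg) = 0.7986
sin(37 deg) = 0.6018
R1*R2 = 0.7986 + 0.6018*e12


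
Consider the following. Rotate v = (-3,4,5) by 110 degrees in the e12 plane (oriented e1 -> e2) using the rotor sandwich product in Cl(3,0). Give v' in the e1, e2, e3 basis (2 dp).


Rotor R = cos(55deg) - sin(55deg)*e12
Rotation angle theta = 2 * 55 = 110 degrees in the e12 plane (e1 -> e2).
The component perpendicular to the plane (e3) is invariant: v'_3 = v3 = 5.00
cos(110deg) = -0.3420, sin(110deg) = 0.9397
v'_1 = v1*cos(theta) - v2*sin(theta) = -3*(-0.3420) - 4*0.9397 = -2.73
v'_2 = v1*sin(theta) + v2*cos(theta) = -3*0.9397 + 4*(-0.3420) = -4.19
v' = -2.73*e1 - 4.19*e2 + 5.00*e3


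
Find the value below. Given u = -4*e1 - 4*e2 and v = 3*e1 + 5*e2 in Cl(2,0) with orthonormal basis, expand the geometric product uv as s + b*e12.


Expand: (-4*e1 - 4*e2)(3*e1 + 5*e2)
= (-4)*3*e1e1 + (-4)*5*e1e2 + (-4)*3*e2e1 + (-4)*5*e2e2
Using e1^2 = e2^2 = 1, e2e1 = -e1e2:
Scalar part s = (-4)*3 + (-4)*5 = -12 + (-20) = -32
Bivector part b = (-4)*5 - (-4)*3 = -20 - (-12) = -8
uv = -32 - 8*e12


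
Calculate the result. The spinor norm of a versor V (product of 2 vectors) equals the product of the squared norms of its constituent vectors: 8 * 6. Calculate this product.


Spinor norm N(V) = |v1|^2 * |v2|^2 * ... * |v2|^2
= 8 * 6
Running product: 8, 48
N(V) = 48


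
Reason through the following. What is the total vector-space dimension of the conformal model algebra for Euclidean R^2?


The conformal model of R^2 uses Cl(3,1): the 2 Euclidean generators plus two extra orthogonal generators e+ (e+^2 = +1) and e- (e-^2 = -1), from which the null vectors e0, einf are built.
Number of generators m = 2 + 2 = 4.
dim Cl(p,q) = 2^m = 2^4 = 16


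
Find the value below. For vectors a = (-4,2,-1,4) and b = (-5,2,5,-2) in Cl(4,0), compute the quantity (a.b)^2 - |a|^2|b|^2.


a . b = (-4)*(-5) + 2*2 + (-1)*5 + 4*(-2)
= 20 + 4 + (-5) + (-8) = 11
|a|^2 = (-4)^2 + 2^2 + (-1)^2 + 4^2 = 37
|b|^2 = (-5)^2 + 2^2 + 5^2 + (-2)^2 = 58
(a.b)^2 = 11^2 = 121
|a|^2 * |b|^2 = 37 * 58 = 2146
Result = 121 - 2146 = -2025


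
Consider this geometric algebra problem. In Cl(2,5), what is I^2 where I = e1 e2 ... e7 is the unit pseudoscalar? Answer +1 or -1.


The pseudoscalar I = e1...e_n (product of all n generators) of Cl(p,q) satisfies I^2 = (-1)^(q + n(n-1)/2).
p = 2, q = 5, n = p + q = 7
n(n-1)/2 = 7 * 6 / 2 = 21
Exponent = q + n(n-1)/2 = 5 + 21 = 26
I^2 = (-1)^26 = +1


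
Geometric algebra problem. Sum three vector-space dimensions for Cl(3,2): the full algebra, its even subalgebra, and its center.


n = 3 + 2 = 5
Total dim = 2^5 = 32
Even subalgebra dim = 2^4 = 16
n is odd, so center dim = 2
Sum = 32 + 16 + 2 = 50


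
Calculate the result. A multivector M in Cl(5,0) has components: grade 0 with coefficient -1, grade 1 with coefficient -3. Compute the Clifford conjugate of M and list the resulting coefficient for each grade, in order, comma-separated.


Clifford conjugate sign for grade k: (-1)^(k(k+1)/2)
Grade 0: (-1)^(0*1/2) = (-1)^0 = 1, coeff -1 -> -1
Grade 1: (-1)^(1*2/2) = (-1)^1 = -1, coeff -3 -> 3
Conjugated coefficients: -1, 3


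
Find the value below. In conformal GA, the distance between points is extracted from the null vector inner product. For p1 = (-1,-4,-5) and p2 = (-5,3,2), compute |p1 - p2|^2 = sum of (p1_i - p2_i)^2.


p1 - p2 = (4, -7, -7)
|p1 - p2|^2 = 4^2 + (-7)^2 + (-7)^2
= 16 + 49 + 49
= 114


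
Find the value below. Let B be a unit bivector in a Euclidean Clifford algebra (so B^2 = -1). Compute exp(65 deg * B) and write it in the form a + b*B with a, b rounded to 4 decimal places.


For a unit bivector B with B^2 = -1, the exponential series gives
e^(theta*B) = cos(theta) + sin(theta)*B (the GA analogue of Euler's formula).
theta = 65 degrees = 1.134464 rad
cos(65 deg) = 0.4226
sin(65 deg) = 0.9063
exp(theta*B) = 0.4226 + 0.9063*B


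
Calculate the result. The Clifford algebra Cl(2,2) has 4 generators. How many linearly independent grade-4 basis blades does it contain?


Number of grade-k basis blades in Cl(p,q) with n = p + q is C(n, k).
n = 2 + 2 = 4
C(4, 4) = 4! / (4! * 0!)
= 24 / (24 * 1)
= 1


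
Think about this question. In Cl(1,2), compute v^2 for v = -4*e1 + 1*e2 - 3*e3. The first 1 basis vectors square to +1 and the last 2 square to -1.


v^2 = sum of c_i^2 * e_i^2
Positive signature terms (e_i^2 = +1): (-4)^2 = 16
Negative signature terms (e_j^2 = -1): 1^2 + (-3)^2 = 10
v^2 = 16 - 10 = 6


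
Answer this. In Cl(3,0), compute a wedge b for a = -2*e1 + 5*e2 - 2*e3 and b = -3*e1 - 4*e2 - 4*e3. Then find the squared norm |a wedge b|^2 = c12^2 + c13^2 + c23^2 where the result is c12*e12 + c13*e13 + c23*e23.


a wedge b = (a1*b2 - a2*b1)*e12 + (a1*b3 - a3*b1)*e13 + (a2*b3 - a3*b2)*e23
e12 coeff: (-2)*(-4) - 5*(-3) = 8 - (-15) = 23
e13 coeff: (-2)*(-4) - (-2)*(-3) = 8 - 6 = 2
e23 coeff: 5*(-4) - (-2)*(-4) = -20 - 8 = -28
|a wedge b|^2 = 23^2 + 2^2 + (-28)^2
= 529 + 4 + 784
= 1317


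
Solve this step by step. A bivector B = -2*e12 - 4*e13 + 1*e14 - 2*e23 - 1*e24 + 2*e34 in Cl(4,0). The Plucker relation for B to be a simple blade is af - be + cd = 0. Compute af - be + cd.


Plucker relation: af - be + cd
a*f = (-2)*2 = -4
b*e = (-4)*(-1) = 4
c*d = 1*(-2) = -2
af - be + cd = -4 - 4 + (-2)
= -10


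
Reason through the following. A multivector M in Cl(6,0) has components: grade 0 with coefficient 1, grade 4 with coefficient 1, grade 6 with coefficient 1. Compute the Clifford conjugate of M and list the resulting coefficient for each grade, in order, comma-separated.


Clifford conjugate sign for grade k: (-1)^(k(k+1)/2)
Grade 0: (-1)^(0*1/2) = (-1)^0 = 1, coeff 1 -> 1
Grade 4: (-1)^(4*5/2) = (-1)^10 = 1, coeff 1 -> 1
Grade 6: (-1)^(6*7/2) = (-1)^21 = -1, coeff 1 -> -1
Conjugated coefficients: 1, 1, -1


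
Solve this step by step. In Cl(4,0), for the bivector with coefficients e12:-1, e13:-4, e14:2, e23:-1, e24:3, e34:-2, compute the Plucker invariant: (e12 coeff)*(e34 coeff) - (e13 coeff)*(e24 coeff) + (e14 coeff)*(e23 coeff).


Plucker relation: af - be + cd
a*f = (-1)*(-2) = 2
b*e = (-4)*3 = -12
c*d = 2*(-1) = -2
af - be + cd = 2 - (-12) + (-2)
= 12


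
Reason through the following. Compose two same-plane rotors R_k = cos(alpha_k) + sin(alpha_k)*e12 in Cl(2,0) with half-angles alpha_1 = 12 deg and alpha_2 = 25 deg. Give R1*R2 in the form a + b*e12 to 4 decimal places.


Same-plane rotors commute and their half-angles add:
R1*R2 = cos(a1 + a2) + sin(a1 + a2)*e12.
a1 + a2 = 12 + 25 = 37 deg
cos(37 deg) = 0.7986
sin(37 deg) = 0.6018
R1*R2 = 0.7986 + 0.6018*e12


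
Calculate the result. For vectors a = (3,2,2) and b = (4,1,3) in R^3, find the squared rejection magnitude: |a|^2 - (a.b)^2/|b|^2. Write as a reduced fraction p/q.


|a|^2 = 3^2 + 2^2 + 2^2 = 17
|b|^2 = 4^2 + 1^2 + 3^2 = 26
a . b = 3*4 + 2*1 + 2*3 = 20
(a.b)^2 = 20^2 = 400
|rej|^2 = 17 - 400/26
= (442 - 400)/26
= 42/26
In lowest terms: 21/13


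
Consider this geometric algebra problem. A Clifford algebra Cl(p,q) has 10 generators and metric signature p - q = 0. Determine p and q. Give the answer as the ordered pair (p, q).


We need p + q = 10 and p - q = 0.
Adding: 2p = 10 + 0 = 10, so p = 5.
Then q = 10 - 5 = 5.
(p, q) = (5, 5)


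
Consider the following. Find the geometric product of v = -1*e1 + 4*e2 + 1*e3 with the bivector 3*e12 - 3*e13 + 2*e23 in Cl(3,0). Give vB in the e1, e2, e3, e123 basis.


vB has grade-1 (vector) and grade-3 (trivector) parts: vB = (v _| B) + (v ^ B).
Vector part <vB>_1:
  e1: -v2*b12 - v3*b13 = -(4)*(3) - (1)*(-3) = -9
  e2: v1*b12 - v3*b23 = (-1)*(3) - (1)*(2) = -5
  e3: v1*b13 + v2*b23 = (-1)*(-3) + (4)*(2) = 11
Trivector part <vB>_3:
  e123: v1*b23 - v2*b13 + v3*b12 = (-1)*(2) - (4)*(-3) + (1)*(3) = 13
vB = -9*e1 - 5*e2 + 11*e3 + 13*e123


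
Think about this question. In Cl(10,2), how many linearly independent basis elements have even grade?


Even subalgebra dimension = 2^(n-1)
n = 10 + 2 = 12
2^(12 - 1) = 2^11 = 2048
Verification: sum of C(12,k) for even k = 1 + 66 + 495 + 924 + 495 + 66 + 1 = 2048
Result = 2048


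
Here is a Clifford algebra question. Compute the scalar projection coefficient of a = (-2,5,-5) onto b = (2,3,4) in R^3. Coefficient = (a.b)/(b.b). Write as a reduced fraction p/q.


Projection coefficient = (a . b) / (b . b)
a . b = (-2)*2 + 5*3 + (-5)*4
= -4 + 15 + (-20) = -9
b . b = 2^2 + 3^2 + 4^2
= 4 + 9 + 16 = 29
Coefficient = -9/29
In lowest terms: -9/29
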